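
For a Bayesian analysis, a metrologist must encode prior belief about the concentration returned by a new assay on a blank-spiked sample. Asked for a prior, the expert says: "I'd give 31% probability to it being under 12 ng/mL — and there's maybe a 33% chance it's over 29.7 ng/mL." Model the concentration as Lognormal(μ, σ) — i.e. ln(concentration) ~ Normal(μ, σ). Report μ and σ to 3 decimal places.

μ ≈ 2.965, σ ≈ 0.968

If T ~ Lognormal(μ,σ) then ln T ~ Normal(μ,σ), so the p-quantile of ln T is μ + z_p·σ.
ln(12) = 2.485 and ln(29.7) = 3.391; z_{0.31} = -0.4959, z_{0.67} = 0.4399.
σ = (3.391 − 2.485)/(0.4399 − (-0.4959)) = 0.968.
μ = 2.485 − (-0.4959)·0.968 = 2.965.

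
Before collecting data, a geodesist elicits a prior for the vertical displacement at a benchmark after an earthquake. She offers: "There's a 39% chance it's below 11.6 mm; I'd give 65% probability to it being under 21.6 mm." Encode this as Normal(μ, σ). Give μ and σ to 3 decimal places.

For Normal(μ,σ), the p-quantile is μ + z_p·σ. Here z_{0.39} = -0.2793, z_{0.65} = 0.3853.
So 11.6 = μ − 0.2793σ and 21.6 = μ + 0.3853σ.
Subtracting: σ = (21.6 − 11.6)/(0.3853 − (-0.2793)) = 15.046.
Then μ = 11.6 − (-0.2793)·15.046 = 15.803.

μ = 15.803, σ = 15.046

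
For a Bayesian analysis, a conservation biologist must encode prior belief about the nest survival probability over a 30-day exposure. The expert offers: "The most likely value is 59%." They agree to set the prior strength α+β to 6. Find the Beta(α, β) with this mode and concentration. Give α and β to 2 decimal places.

For α,β > 1 the Beta mode is (α−1)/(α+β−2). With α+β = 6, the mode is (α−1)/4.
Set (α−1)/4 = 0.59 → α = 1 + 0.59·4 = 3.36.
β = 6 − α = 2.64.

α = 3.36, β = 2.64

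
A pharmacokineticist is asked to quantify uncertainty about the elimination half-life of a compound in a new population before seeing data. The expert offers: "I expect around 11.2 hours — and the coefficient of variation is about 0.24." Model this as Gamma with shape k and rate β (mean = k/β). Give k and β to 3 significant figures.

For Gamma(k, rate β): mean = k/β, variance = k/β², so CV = 1/√k.
CV = 0.24, hence k = 1/CV² = 17.4.
Then β = k/mean = 17.4/11.2 = 1.55.

k ≈ 17.4, β ≈ 1.55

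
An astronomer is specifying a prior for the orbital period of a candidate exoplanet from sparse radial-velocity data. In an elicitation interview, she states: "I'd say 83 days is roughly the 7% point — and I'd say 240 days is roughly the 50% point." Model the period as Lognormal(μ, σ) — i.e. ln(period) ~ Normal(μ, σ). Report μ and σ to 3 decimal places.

If T ~ Lognormal(μ,σ) then ln T ~ Normal(μ,σ), so the p-quantile of ln T is μ + z_p·σ.
ln(83) = 4.419 and ln(240) = 5.481; z_{0.07} = -1.476, z_{0.5} = 0.
σ = (5.481 − 4.419)/(0 − (-1.476)) = 0.719.
μ = 4.419 − (-1.476)·0.719 = 5.481.

μ ≈ 5.481, σ ≈ 0.719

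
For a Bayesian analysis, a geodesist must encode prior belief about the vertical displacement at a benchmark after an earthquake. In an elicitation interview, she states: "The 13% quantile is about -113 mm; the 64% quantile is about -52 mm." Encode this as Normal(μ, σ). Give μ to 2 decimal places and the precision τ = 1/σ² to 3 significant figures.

μ = -66.73, τ = 0.000593

The p-quantile of Normal(μ,σ) is μ + z_p·σ, with z_{0.13} = -1.126 and z_{0.64} = 0.3585.
Eliminate σ: μ = (z₂·x₁ − z₁·x₂)/(z₂ − z₁) = (0.3585·-113 − (-1.126)·-52)/1.485 = -66.73.
Then σ = (x₂ − x₁)/(z₂ − z₁) = (-52 − -113)/1.485 = 41.08.
Precision τ = 1/σ² = 1/41.08² = 0.000593.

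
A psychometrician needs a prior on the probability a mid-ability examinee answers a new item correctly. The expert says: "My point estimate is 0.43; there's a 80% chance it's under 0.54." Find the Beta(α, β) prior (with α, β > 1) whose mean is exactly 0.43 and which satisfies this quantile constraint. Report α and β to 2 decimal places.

With mean 0.43 fixed, write α = 0.43s, β = 0.57s where s = α+β.
Need P(θ < 0.54) = 0.8 under Beta(0.43s, 0.57s). Normal approximation: (q−m)/√(m(1−m)/s) ≈ z_{0.8} = 0.842, so s ≈ 0.43·0.57·(0.842)²/(0.54−0.43)² = 14.3.
At s = 14.3: P(θ<0.54) ≈ 0.801. Adjusting to match 0.8 gives s ≈ 14.23.
So α = 0.43·14.23 ≈ 6.12, β = 0.57·14.23 ≈ 8.11.

α ≈ 6.12, β ≈ 8.11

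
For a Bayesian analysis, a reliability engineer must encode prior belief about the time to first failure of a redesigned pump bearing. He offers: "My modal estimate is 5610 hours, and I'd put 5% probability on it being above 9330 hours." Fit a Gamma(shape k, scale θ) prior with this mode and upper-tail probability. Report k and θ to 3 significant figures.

Gamma(k,θ) with k>1 has mode (k−1)θ, so θ = 5610/(k−1).
Need P(X < 9330) = 0.95 with θ tied to k this way. Start at k = 2, θ = 5610: P(X<9330) ≈ 0.495.
Too low — raise k to concentrate. Iterating converges to k ≈ 11.8.
Then θ = 5610/(11.8−1) ≈ 520.

k ≈ 11.8, θ ≈ 520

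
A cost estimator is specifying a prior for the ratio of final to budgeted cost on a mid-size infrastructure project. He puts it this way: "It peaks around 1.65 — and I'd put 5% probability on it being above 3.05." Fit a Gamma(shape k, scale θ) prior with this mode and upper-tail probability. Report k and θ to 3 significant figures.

k ≈ 8.38, θ ≈ 0.224

Gamma(k,θ) with k>1 has mode (k−1)θ, so θ = 1.65/(k−1).
Need P(X < 3.05) = 0.95 with θ tied to k this way. Start at k = 2, θ = 1.65: P(X<3.05) ≈ 0.551.
Too low — raise k to concentrate. Iterating converges to k ≈ 8.38.
Then θ = 1.65/(8.38−1) ≈ 0.224.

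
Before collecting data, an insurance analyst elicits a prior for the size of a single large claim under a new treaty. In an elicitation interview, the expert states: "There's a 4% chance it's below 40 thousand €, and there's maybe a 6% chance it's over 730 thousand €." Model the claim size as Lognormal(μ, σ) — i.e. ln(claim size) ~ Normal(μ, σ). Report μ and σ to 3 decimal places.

μ ≈ 5.227, σ ≈ 0.879

If T ~ Lognormal(μ,σ) then ln T ~ Normal(μ,σ), so the p-quantile of ln T is μ + z_p·σ.
ln(40) = 3.689 and ln(730) = 6.593; z_{0.04} = -1.751, z_{0.94} = 1.555.
σ = (6.593 − 3.689)/(1.555 − (-1.751)) = 0.879.
μ = 3.689 − (-1.751)·0.879 = 5.227.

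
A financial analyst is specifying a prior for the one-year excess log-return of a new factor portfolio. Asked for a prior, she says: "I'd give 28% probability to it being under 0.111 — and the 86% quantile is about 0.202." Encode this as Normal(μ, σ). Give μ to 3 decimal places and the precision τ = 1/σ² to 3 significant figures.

For Normal(μ,σ), the p-quantile is μ + z_p·σ. Here z_{0.28} = -0.5828, z_{0.86} = 1.08.
So 0.111 = μ − 0.5828σ and 0.202 = μ + 1.08σ.
Subtracting: σ = (0.202 − 0.111)/(1.08 − (-0.5828)) = 0.055.
Then μ = 0.111 − (-0.5828)·0.055 = 0.143.
Precision τ = 1/σ² = 1/0.05472² = 334.

μ = 0.143, τ = 334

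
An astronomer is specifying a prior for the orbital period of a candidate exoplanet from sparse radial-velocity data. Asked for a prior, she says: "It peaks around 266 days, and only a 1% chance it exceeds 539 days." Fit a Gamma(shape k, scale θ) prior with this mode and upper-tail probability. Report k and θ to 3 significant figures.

k ≈ 10.8, θ ≈ 27.1

Gamma(k,θ) with k>1 has mode (k−1)θ, so θ = 266/(k−1).
Need P(X < 539) = 0.99 with θ tied to k this way. Start at k = 2, θ = 266: P(X<539) ≈ 0.601.
Too low — raise k to concentrate. Iterating converges to k ≈ 10.8.
Then θ = 266/(10.8−1) ≈ 27.1.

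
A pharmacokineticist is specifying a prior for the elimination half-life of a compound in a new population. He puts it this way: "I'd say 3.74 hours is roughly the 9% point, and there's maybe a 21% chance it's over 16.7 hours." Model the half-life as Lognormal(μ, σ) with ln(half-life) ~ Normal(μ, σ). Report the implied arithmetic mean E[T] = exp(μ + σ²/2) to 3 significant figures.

E[T] ≈ 12.1 hours

If T ~ Lognormal(μ,σ) then ln T ~ Normal(μ,σ), so the p-quantile of ln T is μ + z_p·σ.
ln(3.74) = 1.319 and ln(16.7) = 2.815; z_{0.09} = -1.341, z_{0.79} = 0.8064.
σ = (2.815 − 1.319)/(0.8064 − (-1.341)) = 0.697.
μ = 1.319 − (-1.341)·0.697 = 2.253.
E[T] = exp(μ + σ²/2) = exp(2.253 + 0.2428) = 12.1 hours.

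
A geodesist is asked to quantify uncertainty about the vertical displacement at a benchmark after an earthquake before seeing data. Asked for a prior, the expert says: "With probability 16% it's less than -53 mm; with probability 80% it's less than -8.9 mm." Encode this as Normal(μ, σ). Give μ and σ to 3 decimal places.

μ = -29.115, σ = 24.019

For Normal(μ,σ), the p-quantile is μ + z_p·σ. Here z_{0.16} = -0.9945, z_{0.8} = 0.8416.
So -53 = μ − 0.9945σ and -8.9 = μ + 0.8416σ.
Subtracting: σ = (-8.9 − -53)/(0.8416 − (-0.9945)) = 24.019.
Then μ = -53 − (-0.9945)·24.019 = -29.115.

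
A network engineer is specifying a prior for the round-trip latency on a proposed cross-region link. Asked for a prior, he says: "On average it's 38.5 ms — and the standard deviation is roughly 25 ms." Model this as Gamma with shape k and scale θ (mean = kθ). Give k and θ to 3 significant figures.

k ≈ 2.37, θ ≈ 16.2

For Gamma(k, scale θ): mean = kθ, variance = kθ², so CV = 1/√k.
CV = SD/mean = 25/38.5 = 0.6494, hence k = 1/CV² = 2.37.
Then θ = mean/k = 38.5/2.37 = 16.2.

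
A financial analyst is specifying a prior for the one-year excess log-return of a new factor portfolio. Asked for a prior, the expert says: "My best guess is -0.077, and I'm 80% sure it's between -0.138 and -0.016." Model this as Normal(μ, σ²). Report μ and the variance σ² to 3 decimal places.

A symmetric 80% interval runs μ ± z·σ with z = 1.282.
Half-width = 0.061, so σ = 0.061/1.282 = 0.0476 and σ² = 0.002.
μ is the stated best guess, -0.077.

μ = -0.077, σ² = 0.002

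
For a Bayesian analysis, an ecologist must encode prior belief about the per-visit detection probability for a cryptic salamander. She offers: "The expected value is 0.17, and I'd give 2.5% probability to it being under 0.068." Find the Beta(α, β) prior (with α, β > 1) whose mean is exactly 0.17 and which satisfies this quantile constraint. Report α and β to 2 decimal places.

With mean 0.17 fixed, write α = 0.17s, β = 0.83s where s = α+β.
Need P(θ < 0.068) = 0.025 under Beta(0.17s, 0.83s). Normal approximation: (q−m)/√(m(1−m)/s) ≈ z_{0.025} = -1.96, so s ≈ 0.17·0.83·(-1.96)²/(0.068−0.17)² = 52.1.
At s = 52.1: P(θ<0.068) ≈ 0.008. Adjusting to match 0.025 gives s ≈ 36.17.
So α = 0.17·36.17 ≈ 6.15, β = 0.83·36.17 ≈ 30.02.

α ≈ 6.15, β ≈ 30.02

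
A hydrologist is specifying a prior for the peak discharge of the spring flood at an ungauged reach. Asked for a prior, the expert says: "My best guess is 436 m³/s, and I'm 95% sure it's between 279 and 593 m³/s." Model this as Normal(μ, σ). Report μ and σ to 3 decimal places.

μ = 436.000, σ = 80.104

A symmetric 95% interval runs μ ± z·σ with z = 1.96.
Half-width = 157, so σ = 157/1.96 = 80.104.
μ is the stated best guess, 436.000.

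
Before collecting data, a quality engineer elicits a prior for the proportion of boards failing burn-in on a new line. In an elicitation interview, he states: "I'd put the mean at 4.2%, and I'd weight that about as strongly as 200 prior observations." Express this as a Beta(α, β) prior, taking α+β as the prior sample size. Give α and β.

α = 8.4, β = 191.6

Under the effective-sample-size interpretation, Beta(α, β) has prior mean α/(α+β) and prior sample size α+β.
So α+β = 200 and α/(α+β) = 0.042, giving α = 0.042·200 = 8.4 and β = 200 − 8.4 = 191.6.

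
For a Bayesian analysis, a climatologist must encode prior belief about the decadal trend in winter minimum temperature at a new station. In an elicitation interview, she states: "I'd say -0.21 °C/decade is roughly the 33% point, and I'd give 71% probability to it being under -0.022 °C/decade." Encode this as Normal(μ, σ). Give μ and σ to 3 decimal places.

The p-quantile of Normal(μ,σ) is μ + z_p·σ, with z_{0.33} = -0.4399 and z_{0.71} = 0.5534.
Eliminate σ: μ = (z₂·x₁ − z₁·x₂)/(z₂ − z₁) = (0.5534·-0.21 − (-0.4399)·-0.022)/0.9933 = -0.127.
Then σ = (x₂ − x₁)/(z₂ − z₁) = (-0.022 − -0.21)/0.9933 = 0.189.

μ = -0.127, σ = 0.189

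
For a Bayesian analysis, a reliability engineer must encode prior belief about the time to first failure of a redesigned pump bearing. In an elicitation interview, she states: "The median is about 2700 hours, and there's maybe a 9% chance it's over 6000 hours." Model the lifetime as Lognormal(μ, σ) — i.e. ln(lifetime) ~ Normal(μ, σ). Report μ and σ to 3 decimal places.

μ ≈ 7.901, σ ≈ 0.596

If T ~ Lognormal(μ,σ) then ln T ~ Normal(μ,σ), so the p-quantile of ln T is μ + z_p·σ.
ln(2700) = 7.901 and ln(6000) = 8.7; z_{0.5} = 0, z_{0.91} = 1.341.
σ = (8.7 − 7.901)/(1.341 − (0)) = 0.596.
μ = 7.901 − (0)·0.596 = 7.901.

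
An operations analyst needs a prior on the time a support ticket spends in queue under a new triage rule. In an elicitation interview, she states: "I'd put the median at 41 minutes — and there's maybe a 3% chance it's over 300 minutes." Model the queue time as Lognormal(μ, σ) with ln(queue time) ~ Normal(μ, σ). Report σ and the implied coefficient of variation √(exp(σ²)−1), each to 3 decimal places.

σ ≈ 1.058, CV ≈ 1.437

If T ~ Lognormal(μ,σ) then ln T ~ Normal(μ,σ), so the p-quantile of ln T is μ + z_p·σ.
ln(41) = 3.714 and ln(300) = 5.704; z_{0.5} = 0, z_{0.97} = 1.881.
σ = (5.704 − 3.714)/(1.881 − (0)) = 1.058.
μ = 3.714 − (0)·1.058 = 3.714.
CV = √(exp(σ²)−1) = √(exp(1.1197)−1) = 1.437.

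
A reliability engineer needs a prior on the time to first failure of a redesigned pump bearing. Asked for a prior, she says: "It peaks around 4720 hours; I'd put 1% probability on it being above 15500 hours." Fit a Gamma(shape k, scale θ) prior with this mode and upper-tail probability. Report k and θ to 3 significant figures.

Gamma(k,θ) with k>1 has mode (k−1)θ, so θ = 4720/(k−1).
Need P(X < 15500) = 0.99 with θ tied to k this way. Start at k = 2, θ = 4720: P(X<15500) ≈ 0.839.
Too low — raise k to concentrate. Iterating converges to k ≈ 4.11.
Then θ = 4720/(4.11−1) ≈ 1520.

k ≈ 4.11, θ ≈ 1520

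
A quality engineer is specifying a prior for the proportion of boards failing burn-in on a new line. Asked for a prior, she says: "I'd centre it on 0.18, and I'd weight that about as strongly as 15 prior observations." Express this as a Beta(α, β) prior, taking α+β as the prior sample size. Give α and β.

Under the effective-sample-size interpretation, Beta(α, β) has prior mean α/(α+β) and prior sample size α+β.
So α+β = 15 and α/(α+β) = 0.18, giving α = 0.18·15 = 2.7 and β = 15 − 2.7 = 12.3.

α = 2.7, β = 12.3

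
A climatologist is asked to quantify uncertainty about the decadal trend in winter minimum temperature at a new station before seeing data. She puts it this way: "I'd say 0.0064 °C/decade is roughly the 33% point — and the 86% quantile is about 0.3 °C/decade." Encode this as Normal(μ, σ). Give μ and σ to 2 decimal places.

For Normal(μ,σ), the p-quantile is μ + z_p·σ. Here z_{0.33} = -0.4399, z_{0.86} = 1.08.
So 0.0064 = μ − 0.4399σ and 0.3 = μ + 1.08σ.
Subtracting: σ = (0.3 − 0.0064)/(1.08 − (-0.4399)) = 0.19.
Then μ = 0.0064 − (-0.4399)·0.19 = 0.09.

μ = 0.09, σ = 0.19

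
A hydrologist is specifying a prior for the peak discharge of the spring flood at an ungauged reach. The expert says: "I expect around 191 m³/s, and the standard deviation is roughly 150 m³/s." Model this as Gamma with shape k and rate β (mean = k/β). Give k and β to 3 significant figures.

For Gamma(k, rate β): mean = k/β, variance = k/β², so CV = 1/√k.
CV = SD/mean = 150/191 = 0.7853, hence k = 1/CV² = 1.62.
Then β = k/mean = 1.62/191 = 0.00849.

k ≈ 1.62, β ≈ 0.00849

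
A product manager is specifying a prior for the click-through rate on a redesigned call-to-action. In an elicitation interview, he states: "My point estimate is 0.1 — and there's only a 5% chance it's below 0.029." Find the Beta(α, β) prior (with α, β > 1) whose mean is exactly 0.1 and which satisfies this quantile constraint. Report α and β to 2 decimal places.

α ≈ 3.03, β ≈ 27.23

With mean 0.1 fixed, write α = 0.1s, β = 0.9s where s = α+β.
Need P(θ < 0.029) = 0.05 under Beta(0.1s, 0.9s). Normal approximation: (q−m)/√(m(1−m)/s) ≈ z_{0.05} = -1.64, so s ≈ 0.1·0.9·(-1.64)²/(0.029−0.1)² = 48.3.
At s = 48.3: P(θ<0.029) ≈ 0.015. Adjusting to match 0.05 gives s ≈ 30.25.
So α = 0.1·30.25 ≈ 3.03, β = 0.9·30.25 ≈ 27.23.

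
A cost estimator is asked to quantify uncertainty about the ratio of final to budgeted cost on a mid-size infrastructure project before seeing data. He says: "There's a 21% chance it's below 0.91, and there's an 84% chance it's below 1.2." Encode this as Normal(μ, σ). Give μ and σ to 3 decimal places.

The p-quantile of Normal(μ,σ) is μ + z_p·σ, with z_{0.21} = -0.8064 and z_{0.84} = 0.9945.
Eliminate σ: μ = (z₂·x₁ − z₁·x₂)/(z₂ − z₁) = (0.9945·0.91 − (-0.8064)·1.2)/1.801 = 1.040.
Then σ = (x₂ − x₁)/(z₂ − z₁) = (1.2 − 0.91)/1.801 = 0.161.

μ = 1.040, σ = 0.161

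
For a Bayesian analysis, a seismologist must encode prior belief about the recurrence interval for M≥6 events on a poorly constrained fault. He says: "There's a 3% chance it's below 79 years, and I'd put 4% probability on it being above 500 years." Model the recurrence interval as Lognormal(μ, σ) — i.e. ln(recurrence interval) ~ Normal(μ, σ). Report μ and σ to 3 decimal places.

μ ≈ 5.325, σ ≈ 0.508

If T ~ Lognormal(μ,σ) then ln T ~ Normal(μ,σ), so the p-quantile of ln T is μ + z_p·σ.
ln(79) = 4.369 and ln(500) = 6.215; z_{0.03} = -1.881, z_{0.96} = 1.751.
σ = (6.215 − 4.369)/(1.751 − (-1.881)) = 0.508.
μ = 4.369 − (-1.881)·0.508 = 5.325.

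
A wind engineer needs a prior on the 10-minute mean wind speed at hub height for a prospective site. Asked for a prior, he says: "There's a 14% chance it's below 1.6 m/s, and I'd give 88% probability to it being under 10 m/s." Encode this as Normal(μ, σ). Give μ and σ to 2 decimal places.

μ = 5.62, σ = 3.72

For Normal(μ,σ), the p-quantile is μ + z_p·σ. Here z_{0.14} = -1.08, z_{0.88} = 1.175.
So 1.6 = μ − 1.08σ and 10 = μ + 1.175σ.
Subtracting: σ = (10 − 1.6)/(1.175 − (-1.08)) = 3.72.
Then μ = 1.6 − (-1.08)·3.72 = 5.62.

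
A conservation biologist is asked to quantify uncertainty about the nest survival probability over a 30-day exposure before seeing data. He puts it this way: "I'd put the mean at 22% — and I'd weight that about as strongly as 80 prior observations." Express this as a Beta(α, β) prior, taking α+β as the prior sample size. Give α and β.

α = 17.6, β = 62.4

Under the effective-sample-size interpretation, Beta(α, β) has prior mean α/(α+β) and prior sample size α+β.
So α+β = 80 and α/(α+β) = 0.22, giving α = 0.22·80 = 17.6 and β = 80 − 17.6 = 62.4.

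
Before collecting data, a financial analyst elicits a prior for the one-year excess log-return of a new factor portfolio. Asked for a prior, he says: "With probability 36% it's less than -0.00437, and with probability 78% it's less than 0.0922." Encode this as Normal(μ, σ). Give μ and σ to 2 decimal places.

For Normal(μ,σ), the p-quantile is μ + z_p·σ. Here z_{0.36} = -0.3585, z_{0.78} = 0.7722.
So -0.00437 = μ − 0.3585σ and 0.0922 = μ + 0.7722σ.
Subtracting: σ = (0.0922 − -0.00437)/(0.7722 − (-0.3585)) = 0.09.
Then μ = -0.00437 − (-0.3585)·0.09 = 0.03.

μ = 0.03, σ = 0.09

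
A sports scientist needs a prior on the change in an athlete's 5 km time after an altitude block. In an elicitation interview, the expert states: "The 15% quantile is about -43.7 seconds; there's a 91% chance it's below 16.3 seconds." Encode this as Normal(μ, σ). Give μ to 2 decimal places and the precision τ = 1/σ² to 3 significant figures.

μ = -17.54, τ = 0.00157

For Normal(μ,σ), the p-quantile is μ + z_p·σ. Here z_{0.15} = -1.036, z_{0.91} = 1.341.
So -43.7 = μ − 1.036σ and 16.3 = μ + 1.341σ.
Subtracting: σ = (16.3 − -43.7)/(1.341 − (-1.036)) = 25.24.
Then μ = -43.7 − (-1.036)·25.24 = -17.54.
Precision τ = 1/σ² = 1/25.24² = 0.00157.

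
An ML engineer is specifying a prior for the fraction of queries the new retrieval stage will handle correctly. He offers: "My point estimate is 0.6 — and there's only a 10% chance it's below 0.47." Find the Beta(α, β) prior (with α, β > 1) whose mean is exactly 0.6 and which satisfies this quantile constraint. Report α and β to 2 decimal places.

α ≈ 14.18, β ≈ 9.46

With mean 0.6 fixed, write α = 0.6s, β = 0.4s where s = α+β.
Need P(θ < 0.47) = 0.1 under Beta(0.6s, 0.4s). Normal approximation: (q−m)/√(m(1−m)/s) ≈ z_{0.1} = -1.28, so s ≈ 0.6·0.4·(-1.28)²/(0.47−0.6)² = 23.3.
At s = 23.3: P(θ<0.47) ≈ 0.101. Adjusting to match 0.1 gives s ≈ 23.64.
So α = 0.6·23.64 ≈ 14.18, β = 0.4·23.64 ≈ 9.46.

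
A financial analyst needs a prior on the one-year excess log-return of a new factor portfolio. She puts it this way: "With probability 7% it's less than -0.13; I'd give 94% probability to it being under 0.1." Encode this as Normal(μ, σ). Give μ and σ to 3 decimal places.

The p-quantile of Normal(μ,σ) is μ + z_p·σ, with z_{0.07} = -1.476 and z_{0.94} = 1.555.
Eliminate σ: μ = (z₂·x₁ − z₁·x₂)/(z₂ − z₁) = (1.555·-0.13 − (-1.476)·0.1)/3.031 = -0.018.
Then σ = (x₂ − x₁)/(z₂ − z₁) = (0.1 − -0.13)/3.031 = 0.076.

μ = -0.018, σ = 0.076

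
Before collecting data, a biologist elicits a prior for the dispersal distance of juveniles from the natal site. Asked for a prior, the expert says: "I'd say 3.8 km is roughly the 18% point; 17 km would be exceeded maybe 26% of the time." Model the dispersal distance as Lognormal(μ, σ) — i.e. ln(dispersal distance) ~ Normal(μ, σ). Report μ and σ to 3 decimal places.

μ ≈ 2.215, σ ≈ 0.961

If T ~ Lognormal(μ,σ) then ln T ~ Normal(μ,σ), so the p-quantile of ln T is μ + z_p·σ.
ln(3.8) = 1.335 and ln(17) = 2.833; z_{0.18} = -0.9154, z_{0.74} = 0.6433.
σ = (2.833 − 1.335)/(0.6433 − (-0.9154)) = 0.961.
μ = 1.335 − (-0.9154)·0.961 = 2.215.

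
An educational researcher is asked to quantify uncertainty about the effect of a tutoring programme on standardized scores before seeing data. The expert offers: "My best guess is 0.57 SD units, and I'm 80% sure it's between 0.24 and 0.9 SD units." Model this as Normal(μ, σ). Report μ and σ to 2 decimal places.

A symmetric 80% interval runs μ ± z·σ with z = 1.282.
Half-width = 0.33, so σ = 0.33/1.282 = 0.26.
μ is the stated best guess, 0.57.

μ = 0.57, σ = 0.26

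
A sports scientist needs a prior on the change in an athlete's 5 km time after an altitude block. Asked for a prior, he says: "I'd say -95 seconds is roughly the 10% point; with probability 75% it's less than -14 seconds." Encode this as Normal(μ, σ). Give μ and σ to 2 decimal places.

For Normal(μ,σ), the p-quantile is μ + z_p·σ. Here z_{0.1} = -1.282, z_{0.75} = 0.6745.
So -95 = μ − 1.282σ and -14 = μ + 0.6745σ.
Subtracting: σ = (-14 − -95)/(0.6745 − (-1.282)) = 41.41.
Then μ = -95 − (-1.282)·41.41 = -41.93.

μ = -41.93, σ = 41.41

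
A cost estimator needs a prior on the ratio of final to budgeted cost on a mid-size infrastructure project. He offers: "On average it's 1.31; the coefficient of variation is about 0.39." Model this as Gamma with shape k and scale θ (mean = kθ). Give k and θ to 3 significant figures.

For Gamma(k, scale θ): mean = kθ, variance = kθ², so CV = 1/√k.
CV = 0.39, hence k = 1/CV² = 6.57.
Then θ = mean/k = 1.31/6.57 = 0.199.

k ≈ 6.57, θ ≈ 0.199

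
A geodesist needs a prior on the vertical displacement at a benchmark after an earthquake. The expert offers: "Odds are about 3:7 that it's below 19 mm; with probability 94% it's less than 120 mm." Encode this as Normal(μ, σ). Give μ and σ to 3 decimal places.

For Normal(μ,σ), the p-quantile is μ + z_p·σ. Here z_{0.3} = -0.5244, z_{0.94} = 1.555.
So 19 = μ − 0.5244σ and 120 = μ + 1.555σ.
Subtracting: σ = (120 − 19)/(1.555 − (-0.5244)) = 48.577.
Then μ = 19 − (-0.5244)·48.577 = 44.474.

μ = 44.474, σ = 48.577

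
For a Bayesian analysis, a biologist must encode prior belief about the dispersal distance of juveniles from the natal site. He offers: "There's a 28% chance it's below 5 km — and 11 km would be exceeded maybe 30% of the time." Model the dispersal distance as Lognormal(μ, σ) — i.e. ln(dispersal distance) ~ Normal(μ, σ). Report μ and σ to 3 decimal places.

μ ≈ 2.024, σ ≈ 0.712

If T ~ Lognormal(μ,σ) then ln T ~ Normal(μ,σ), so the p-quantile of ln T is μ + z_p·σ.
ln(5) = 1.609 and ln(11) = 2.398; z_{0.28} = -0.5828, z_{0.7} = 0.5244.
σ = (2.398 − 1.609)/(0.5244 − (-0.5828)) = 0.712.
μ = 1.609 − (-0.5828)·0.712 = 2.024.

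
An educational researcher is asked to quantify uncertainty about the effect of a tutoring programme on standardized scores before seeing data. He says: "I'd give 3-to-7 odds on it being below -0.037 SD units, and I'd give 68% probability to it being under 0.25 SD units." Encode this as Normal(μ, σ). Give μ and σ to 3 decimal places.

The p-quantile of Normal(μ,σ) is μ + z_p·σ, with z_{0.3} = -0.5244 and z_{0.68} = 0.4677.
Eliminate σ: μ = (z₂·x₁ − z₁·x₂)/(z₂ − z₁) = (0.4677·-0.037 − (-0.5244)·0.25)/0.9921 = 0.115.
Then σ = (x₂ − x₁)/(z₂ − z₁) = (0.25 − -0.037)/0.9921 = 0.289.

μ = 0.115, σ = 0.289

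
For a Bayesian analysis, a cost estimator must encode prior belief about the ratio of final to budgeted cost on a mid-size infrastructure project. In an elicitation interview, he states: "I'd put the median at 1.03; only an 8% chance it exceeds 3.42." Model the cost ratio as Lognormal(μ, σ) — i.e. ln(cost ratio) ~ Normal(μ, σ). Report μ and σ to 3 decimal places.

μ ≈ 0.030, σ ≈ 0.854

If T ~ Lognormal(μ,σ) then ln T ~ Normal(μ,σ), so the p-quantile of ln T is μ + z_p·σ.
ln(1.03) = 0.02956 and ln(3.42) = 1.23; z_{0.5} = 0, z_{0.92} = 1.405.
σ = (1.23 − 0.02956)/(1.405 − (0)) = 0.854.
μ = 0.02956 − (0)·0.854 = 0.030.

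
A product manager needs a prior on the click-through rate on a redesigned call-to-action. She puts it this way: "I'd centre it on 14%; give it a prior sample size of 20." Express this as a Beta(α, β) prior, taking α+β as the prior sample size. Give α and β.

Under the effective-sample-size interpretation, Beta(α, β) has prior mean α/(α+β) and prior sample size α+β.
So α+β = 20 and α/(α+β) = 0.14, giving α = 0.14·20 = 2.8 and β = 20 − 2.8 = 17.2.

α = 2.8, β = 17.2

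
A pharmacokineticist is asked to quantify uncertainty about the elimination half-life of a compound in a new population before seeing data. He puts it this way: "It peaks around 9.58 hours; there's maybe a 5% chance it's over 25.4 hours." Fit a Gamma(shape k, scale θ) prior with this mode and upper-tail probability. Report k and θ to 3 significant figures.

k ≈ 3.84, θ ≈ 3.38

Gamma(k,θ) with k>1 has mode (k−1)θ, so θ = 9.58/(k−1).
Need P(X < 25.4) = 0.95 with θ tied to k this way. Start at k = 2, θ = 9.58: P(X<25.4) ≈ 0.742.
Too low — raise k to concentrate. Iterating converges to k ≈ 3.84.
Then θ = 9.58/(3.84−1) ≈ 3.38.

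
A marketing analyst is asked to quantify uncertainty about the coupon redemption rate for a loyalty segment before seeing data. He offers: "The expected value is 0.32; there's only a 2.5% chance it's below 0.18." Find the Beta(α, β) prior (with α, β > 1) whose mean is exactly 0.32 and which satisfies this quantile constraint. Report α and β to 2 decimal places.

With mean 0.32 fixed, write α = 0.32s, β = 0.68s where s = α+β.
Need P(θ < 0.18) = 0.025 under Beta(0.32s, 0.68s). Normal approximation: (q−m)/√(m(1−m)/s) ≈ z_{0.025} = -1.96, so s ≈ 0.32·0.68·(-1.96)²/(0.18−0.32)² = 42.6.
At s = 42.6: P(θ<0.18) ≈ 0.016. Adjusting to match 0.025 gives s ≈ 35.83.
So α = 0.32·35.83 ≈ 11.46, β = 0.68·35.83 ≈ 24.36.

α ≈ 11.46, β ≈ 24.36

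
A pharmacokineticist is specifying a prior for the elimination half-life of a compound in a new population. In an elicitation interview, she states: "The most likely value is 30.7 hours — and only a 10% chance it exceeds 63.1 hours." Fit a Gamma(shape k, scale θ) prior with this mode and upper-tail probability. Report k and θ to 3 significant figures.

k ≈ 4.7, θ ≈ 8.3

Gamma(k,θ) with k>1 has mode (k−1)θ, so θ = 30.7/(k−1).
Need P(X < 63.1) = 0.9 with θ tied to k this way. Start at k = 2, θ = 30.7: P(X<63.1) ≈ 0.609.
Too low — raise k to concentrate. Iterating converges to k ≈ 4.7.
Then θ = 30.7/(4.7−1) ≈ 8.3.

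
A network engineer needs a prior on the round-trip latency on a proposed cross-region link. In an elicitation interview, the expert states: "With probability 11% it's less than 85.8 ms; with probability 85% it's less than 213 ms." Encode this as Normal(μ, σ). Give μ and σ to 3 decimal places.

The p-quantile of Normal(μ,σ) is μ + z_p·σ, with z_{0.11} = -1.227 and z_{0.85} = 1.036.
Eliminate σ: μ = (z₂·x₁ − z₁·x₂)/(z₂ − z₁) = (1.036·85.8 − (-1.227)·213)/2.263 = 154.743.
Then σ = (x₂ − x₁)/(z₂ − z₁) = (213 − 85.8)/2.263 = 56.210.

μ = 154.743, σ = 56.210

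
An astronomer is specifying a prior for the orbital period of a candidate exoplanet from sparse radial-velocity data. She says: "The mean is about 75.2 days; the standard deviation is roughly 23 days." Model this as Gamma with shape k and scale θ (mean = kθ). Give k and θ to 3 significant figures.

For Gamma(k, scale θ): mean = kθ, variance = kθ², so CV = 1/√k.
CV = SD/mean = 23/75.2 = 0.3059, hence k = 1/CV² = 10.7.
Then θ = mean/k = 75.2/10.7 = 7.03.

k ≈ 10.7, θ ≈ 7.03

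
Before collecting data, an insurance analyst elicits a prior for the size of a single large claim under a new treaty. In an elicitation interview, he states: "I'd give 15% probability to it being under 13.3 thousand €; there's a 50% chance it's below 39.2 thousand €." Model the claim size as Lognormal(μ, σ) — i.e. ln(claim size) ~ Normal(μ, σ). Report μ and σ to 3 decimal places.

If T ~ Lognormal(μ,σ) then ln T ~ Normal(μ,σ), so the p-quantile of ln T is μ + z_p·σ.
ln(13.3) = 2.588 and ln(39.2) = 3.669; z_{0.15} = -1.036, z_{0.5} = 0.
σ = (3.669 − 2.588)/(0 − (-1.036)) = 1.043.
μ = 2.588 − (-1.036)·1.043 = 3.669.

μ ≈ 3.669, σ ≈ 1.043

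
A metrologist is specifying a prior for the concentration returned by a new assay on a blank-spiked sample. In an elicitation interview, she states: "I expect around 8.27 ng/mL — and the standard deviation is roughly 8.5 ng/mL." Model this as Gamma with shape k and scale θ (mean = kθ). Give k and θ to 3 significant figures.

k ≈ 0.947, θ ≈ 8.74

For Gamma(k, scale θ): mean = kθ, variance = kθ², so CV = 1/√k.
CV = SD/mean = 8.5/8.27 = 1.028, hence k = 1/CV² = 0.947.
Then θ = mean/k = 8.27/0.947 = 8.74.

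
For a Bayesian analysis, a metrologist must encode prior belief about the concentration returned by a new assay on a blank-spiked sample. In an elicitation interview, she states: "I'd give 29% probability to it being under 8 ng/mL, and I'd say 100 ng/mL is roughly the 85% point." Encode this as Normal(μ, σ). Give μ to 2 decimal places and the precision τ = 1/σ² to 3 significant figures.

For Normal(μ,σ), the p-quantile is μ + z_p·σ. Here z_{0.29} = -0.5534, z_{0.85} = 1.036.
So 8 = μ − 0.5534σ and 100 = μ + 1.036σ.
Subtracting: σ = (100 − 8)/(1.036 − (-0.5534)) = 57.87.
Then μ = 8 − (-0.5534)·57.87 = 40.02.
Precision τ = 1/σ² = 1/57.87² = 0.000299.

μ = 40.02, τ = 0.000299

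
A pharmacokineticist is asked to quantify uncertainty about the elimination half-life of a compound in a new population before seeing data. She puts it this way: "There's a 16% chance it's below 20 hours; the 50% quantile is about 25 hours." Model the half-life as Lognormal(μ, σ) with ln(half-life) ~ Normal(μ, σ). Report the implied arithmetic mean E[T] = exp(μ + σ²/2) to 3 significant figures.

E[T] ≈ 25.6 hours

If T ~ Lognormal(μ,σ) then ln T ~ Normal(μ,σ), so the p-quantile of ln T is μ + z_p·σ.
ln(20) = 2.996 and ln(25) = 3.219; z_{0.16} = -0.9945, z_{0.5} = 0.
σ = (3.219 − 2.996)/(0 − (-0.9945)) = 0.224.
μ = 2.996 − (-0.9945)·0.224 = 3.219.
E[T] = exp(μ + σ²/2) = exp(3.219 + 0.0252) = 25.6 hours.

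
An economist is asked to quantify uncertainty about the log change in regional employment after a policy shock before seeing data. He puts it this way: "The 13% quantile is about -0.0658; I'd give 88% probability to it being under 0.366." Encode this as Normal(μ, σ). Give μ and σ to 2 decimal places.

μ = 0.15, σ = 0.19

The p-quantile of Normal(μ,σ) is μ + z_p·σ, with z_{0.13} = -1.126 and z_{0.88} = 1.175.
Eliminate σ: μ = (z₂·x₁ − z₁·x₂)/(z₂ − z₁) = (1.175·-0.0658 − (-1.126)·0.366)/2.301 = 0.15.
Then σ = (x₂ − x₁)/(z₂ − z₁) = (0.366 − -0.0658)/2.301 = 0.19.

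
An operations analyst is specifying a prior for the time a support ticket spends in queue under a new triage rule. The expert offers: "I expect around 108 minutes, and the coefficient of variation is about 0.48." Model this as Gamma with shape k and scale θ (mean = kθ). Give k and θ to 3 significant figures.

For Gamma(k, scale θ): mean = kθ, variance = kθ², so CV = 1/√k.
CV = 0.48, hence k = 1/CV² = 4.34.
Then θ = mean/k = 108/4.34 = 24.9.

k ≈ 4.34, θ ≈ 24.9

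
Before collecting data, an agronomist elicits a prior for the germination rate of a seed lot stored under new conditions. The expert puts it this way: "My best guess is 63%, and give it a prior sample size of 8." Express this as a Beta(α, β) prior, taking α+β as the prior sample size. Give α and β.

Under the effective-sample-size interpretation, Beta(α, β) has prior mean α/(α+β) and prior sample size α+β.
So α+β = 8 and α/(α+β) = 0.63, giving α = 0.63·8 = 5.04 and β = 8 − 5.04 = 2.96.

α = 5.04, β = 2.96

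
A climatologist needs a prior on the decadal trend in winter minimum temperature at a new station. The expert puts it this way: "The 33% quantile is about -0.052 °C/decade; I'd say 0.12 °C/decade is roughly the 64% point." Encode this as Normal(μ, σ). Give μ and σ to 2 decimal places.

The p-quantile of Normal(μ,σ) is μ + z_p·σ, with z_{0.33} = -0.4399 and z_{0.64} = 0.3585.
Eliminate σ: μ = (z₂·x₁ − z₁·x₂)/(z₂ − z₁) = (0.3585·-0.052 − (-0.4399)·0.12)/0.7984 = 0.04.
Then σ = (x₂ − x₁)/(z₂ − z₁) = (0.12 − -0.052)/0.7984 = 0.22.

μ = 0.04, σ = 0.22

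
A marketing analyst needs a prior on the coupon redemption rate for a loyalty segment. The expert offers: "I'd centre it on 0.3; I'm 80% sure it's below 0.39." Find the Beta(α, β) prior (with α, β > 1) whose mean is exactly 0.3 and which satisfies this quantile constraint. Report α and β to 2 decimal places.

α ≈ 5.22, β ≈ 12.19

With mean 0.3 fixed, write α = 0.3s, β = 0.7s where s = α+β.
Need P(θ < 0.39) = 0.8 under Beta(0.3s, 0.7s). Normal approximation: (q−m)/√(m(1−m)/s) ≈ z_{0.8} = 0.842, so s ≈ 0.3·0.7·(0.842)²/(0.39−0.3)² = 18.4.
At s = 18.4: P(θ<0.39) ≈ 0.805. Adjusting to match 0.8 gives s ≈ 17.41.
So α = 0.3·17.41 ≈ 5.22, β = 0.7·17.41 ≈ 12.19.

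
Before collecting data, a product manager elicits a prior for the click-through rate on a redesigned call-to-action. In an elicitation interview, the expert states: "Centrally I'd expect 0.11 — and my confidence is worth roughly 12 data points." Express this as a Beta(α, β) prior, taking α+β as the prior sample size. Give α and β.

Under the effective-sample-size interpretation, Beta(α, β) has prior mean α/(α+β) and prior sample size α+β.
So α+β = 12 and α/(α+β) = 0.11, giving α = 0.11·12 = 1.32 and β = 12 − 1.32 = 10.68.

α = 1.32, β = 10.68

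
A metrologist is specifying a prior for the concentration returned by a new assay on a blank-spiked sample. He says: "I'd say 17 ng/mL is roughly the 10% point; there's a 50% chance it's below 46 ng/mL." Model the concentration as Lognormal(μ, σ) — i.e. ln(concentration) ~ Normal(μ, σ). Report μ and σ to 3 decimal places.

If T ~ Lognormal(μ,σ) then ln T ~ Normal(μ,σ), so the p-quantile of ln T is μ + z_p·σ.
ln(17) = 2.833 and ln(46) = 3.829; z_{0.1} = -1.282, z_{0.5} = 0.
σ = (3.829 − 2.833)/(0 − (-1.282)) = 0.777.
μ = 2.833 − (-1.282)·0.777 = 3.829.

μ ≈ 3.829, σ ≈ 0.777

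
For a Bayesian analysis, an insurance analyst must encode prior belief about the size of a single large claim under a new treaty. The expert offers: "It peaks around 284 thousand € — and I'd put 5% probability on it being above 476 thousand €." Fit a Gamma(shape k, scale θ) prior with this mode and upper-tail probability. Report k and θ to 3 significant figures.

k ≈ 11.5, θ ≈ 27.1

Gamma(k,θ) with k>1 has mode (k−1)θ, so θ = 284/(k−1).
Need P(X < 476) = 0.95 with θ tied to k this way. Start at k = 2, θ = 284: P(X<476) ≈ 0.499.
Too low — raise k to concentrate. Iterating converges to k ≈ 11.5.
Then θ = 284/(11.5−1) ≈ 27.1.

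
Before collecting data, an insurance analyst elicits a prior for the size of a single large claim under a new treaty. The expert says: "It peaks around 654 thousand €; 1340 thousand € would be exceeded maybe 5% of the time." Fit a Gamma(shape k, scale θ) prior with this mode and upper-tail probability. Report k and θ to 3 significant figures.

k ≈ 6.38, θ ≈ 122

Gamma(k,θ) with k>1 has mode (k−1)θ, so θ = 654/(k−1).
Need P(X < 1340) = 0.95 with θ tied to k this way. Start at k = 2, θ = 654: P(X<1340) ≈ 0.607.
Too low — raise k to concentrate. Iterating converges to k ≈ 6.38.
Then θ = 654/(6.38−1) ≈ 122.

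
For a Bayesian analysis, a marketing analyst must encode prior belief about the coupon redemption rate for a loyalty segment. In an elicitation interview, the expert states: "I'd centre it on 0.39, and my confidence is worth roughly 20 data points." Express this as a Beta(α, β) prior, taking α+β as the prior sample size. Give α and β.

α = 7.8, β = 12.2

Under the effective-sample-size interpretation, Beta(α, β) has prior mean α/(α+β) and prior sample size α+β.
So α+β = 20 and α/(α+β) = 0.39, giving α = 0.39·20 = 7.8 and β = 20 − 7.8 = 12.2.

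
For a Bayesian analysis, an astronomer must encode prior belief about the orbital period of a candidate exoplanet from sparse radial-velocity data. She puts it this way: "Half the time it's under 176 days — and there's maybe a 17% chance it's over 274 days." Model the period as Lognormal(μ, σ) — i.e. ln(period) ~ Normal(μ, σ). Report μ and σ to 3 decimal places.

μ ≈ 5.170, σ ≈ 0.464

If T ~ Lognormal(μ,σ) then ln T ~ Normal(μ,σ), so the p-quantile of ln T is μ + z_p·σ.
ln(176) = 5.17 and ln(274) = 5.613; z_{0.5} = 0, z_{0.83} = 0.9542.
σ = (5.613 − 5.17)/(0.9542 − (0)) = 0.464.
μ = 5.17 − (0)·0.464 = 5.170.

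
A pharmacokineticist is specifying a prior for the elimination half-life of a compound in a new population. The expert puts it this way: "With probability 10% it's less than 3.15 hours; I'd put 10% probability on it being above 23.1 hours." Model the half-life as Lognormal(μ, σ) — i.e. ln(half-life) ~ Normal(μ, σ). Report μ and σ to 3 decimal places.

If T ~ Lognormal(μ,σ) then ln T ~ Normal(μ,σ), so the p-quantile of ln T is μ + z_p·σ.
ln(3.15) = 1.147 and ln(23.1) = 3.14; z_{0.1} = -1.282, z_{0.9} = 1.282.
σ = (3.14 − 1.147)/(1.282 − (-1.282)) = 0.777.
μ = 1.147 − (-1.282)·0.777 = 2.144.

μ ≈ 2.144, σ ≈ 0.777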